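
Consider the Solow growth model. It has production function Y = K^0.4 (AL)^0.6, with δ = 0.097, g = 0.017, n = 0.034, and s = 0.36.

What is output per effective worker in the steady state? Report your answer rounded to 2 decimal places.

y* ≈ 1.81

Steady state requires s·f(k) = (n + g + δ)·k, i.e. s·k^α = (n + g + δ)·k.
Rearranging, k^(1−α) = s / (n + g + δ).
k^0.6 = 0.36 / (0.034 + 0.017 + 0.097) = 0.36 / 0.148 = 2.4324
k* = 2.4324^(1/0.6) ≈ 4.3994
y* = (k*)^α = 4.3994^0.4 ≈ 1.8087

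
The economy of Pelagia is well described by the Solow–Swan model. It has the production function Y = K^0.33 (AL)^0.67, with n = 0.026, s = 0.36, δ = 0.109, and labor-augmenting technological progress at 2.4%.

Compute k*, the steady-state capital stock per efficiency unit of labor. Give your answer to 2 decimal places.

k* ≈ 3.39

Steady state requires s·f(k) = (n + g + δ)·k, i.e. s·k^α = (n + g + δ)·k.
Dividing both sides by k: k^(1−α) = s / (n + g + δ).
k^0.67 = 0.36 / (0.026 + 0.024 + 0.109) = 0.36 / 0.159 = 2.2642
k* = 2.2642^(1/0.67) ≈ 3.3863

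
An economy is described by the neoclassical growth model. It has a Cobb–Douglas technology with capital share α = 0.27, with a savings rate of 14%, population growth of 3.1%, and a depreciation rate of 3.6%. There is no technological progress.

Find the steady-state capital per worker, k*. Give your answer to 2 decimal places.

Steady state requires s·f(k) = (n + δ)·k, i.e. s·k^α = (n + δ)·k.
Dividing both sides by k: k^(1−α) = s / (n + δ).
k^0.73 = 0.14 / (0.031 + 0.036) = 0.14 / 0.067 = 2.0896
k* = 2.0896^(1/0.73) ≈ 2.7444

k* = 2.74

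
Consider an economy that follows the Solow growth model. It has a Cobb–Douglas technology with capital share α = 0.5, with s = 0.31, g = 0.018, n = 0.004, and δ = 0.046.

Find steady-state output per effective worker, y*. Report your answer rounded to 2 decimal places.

y* ≈ 4.56

In steady state, investment equals break-even investment: s·k^α = (n + g + δ)·k.
Dividing both sides by k: k^(1−α) = s / (n + g + δ).
k^0.5 = 0.31 / (0.004 + 0.018 + 0.046) = 0.31 / 0.068 = 4.5588
k* = 4.5588^(1/0.5) ≈ 20.7827
y* = (k*)^α = 20.7827^0.5 ≈ 4.5588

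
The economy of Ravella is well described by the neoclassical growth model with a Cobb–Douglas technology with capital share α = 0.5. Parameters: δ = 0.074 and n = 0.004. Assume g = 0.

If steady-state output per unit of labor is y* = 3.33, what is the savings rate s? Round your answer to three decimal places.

Steady state requires s·f(k) = (n + δ)·k, i.e. s·k^α = (n + δ)·k.
Since y* = [s/(n + δ)]^(α/(1−α)), we have s/(n + δ) = (y*)^((1−α)/α) = 3.33^1 = 3.3300.
Therefore s = 3.3300 × (n + δ) = 3.3300 × 0.078 = 0.2597.

s ≈ 0.260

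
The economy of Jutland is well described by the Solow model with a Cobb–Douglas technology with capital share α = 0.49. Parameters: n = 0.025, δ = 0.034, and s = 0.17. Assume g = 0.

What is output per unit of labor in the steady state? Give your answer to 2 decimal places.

y* = 2.76

Steady state requires s·f(k) = (n + δ)·k, i.e. s·k^α = (n + δ)·k.
Dividing both sides by k: k^(1−α) = s / (n + δ).
k^0.51 = 0.17 / (0.025 + 0.034) = 0.17 / 0.059 = 2.8814
k* = 2.8814^(1/0.51) ≈ 7.9650
y* = (k*)^α = 7.9650^0.49 ≈ 2.7643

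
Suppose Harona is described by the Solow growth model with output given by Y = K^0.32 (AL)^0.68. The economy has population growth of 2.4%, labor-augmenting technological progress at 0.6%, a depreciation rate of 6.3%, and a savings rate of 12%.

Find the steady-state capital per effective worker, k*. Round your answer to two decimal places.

k* ≈ 1.45

At the steady state, Δk = 0, so s·k^α = (n + g + δ)·k.
Dividing both sides by k: k^(1−α) = s / (n + g + δ).
k^0.68 = 0.12 / (0.024 + 0.006 + 0.063) = 0.12 / 0.093 = 1.2903
k* = 1.2903^(1/0.68) ≈ 1.4547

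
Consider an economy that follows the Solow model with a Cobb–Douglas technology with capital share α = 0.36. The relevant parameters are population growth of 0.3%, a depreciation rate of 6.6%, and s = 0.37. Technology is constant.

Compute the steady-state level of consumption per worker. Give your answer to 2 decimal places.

c* ≈ 1.62

Steady state requires s·f(k) = (n + δ)·k, i.e. s·k^α = (n + δ)·k.
Dividing both sides by k: k^(1−α) = s / (n + δ).
k^0.64 = 0.37 / (0.003 + 0.066) = 0.37 / 0.069 = 5.3623
k* = 5.3623^(1/0.64) ≈ 13.7915
y* = (k*)^α = 13.7915^0.36 ≈ 2.5719
c* = (1 − s)·y* = (1 − 0.37) × 2.5719 ≈ 1.6203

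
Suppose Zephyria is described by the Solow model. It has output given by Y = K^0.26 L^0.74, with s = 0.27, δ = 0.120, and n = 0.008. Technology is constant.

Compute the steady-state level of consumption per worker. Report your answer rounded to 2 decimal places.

c* = 0.95

In steady state, investment equals break-even investment: s·k^α = (n + δ)·k.
Rearranging, k^(1−α) = s / (n + δ).
k^0.74 = 0.27 / (0.008 + 0.120) = 0.27 / 0.128 = 2.1094
k* = 2.1094^(1/0.74) ≈ 2.7419
y* = (k*)^α = 2.7419^0.26 ≈ 1.2999
c* = (1 − s)·y* = (1 − 0.27) × 1.2999 ≈ 0.9489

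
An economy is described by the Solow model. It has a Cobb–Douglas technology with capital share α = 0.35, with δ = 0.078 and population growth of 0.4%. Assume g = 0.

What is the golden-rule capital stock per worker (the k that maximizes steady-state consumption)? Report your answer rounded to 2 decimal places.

The golden rule sets f'(k) = n + δ, i.e. α·k^(α−1) = n + δ.
So k^(1−α) = α / (n + δ) = 0.35 / 0.082 = 4.2683.
k_gold = 4.2683^(1/0.65) ≈ 9.3244

k_gold ≈ 9.32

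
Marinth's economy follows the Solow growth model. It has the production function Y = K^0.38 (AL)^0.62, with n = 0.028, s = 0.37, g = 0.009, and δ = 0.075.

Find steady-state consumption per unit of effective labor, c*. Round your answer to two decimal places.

Steady state requires s·f(k) = (n + g + δ)·k, i.e. s·k^α = (n + g + δ)·k.
Dividing both sides by k: k^(1−α) = s / (n + g + δ).
k^0.62 = 0.37 / (0.028 + 0.009 + 0.075) = 0.37 / 0.112 = 3.3036
k* = 3.3036^(1/0.62) ≈ 6.8719
y* = (k*)^α = 6.8719^0.38 ≈ 2.0801
c* = (1 − s)·y* = (1 − 0.37) × 2.0801 ≈ 1.3105

c* = 1.31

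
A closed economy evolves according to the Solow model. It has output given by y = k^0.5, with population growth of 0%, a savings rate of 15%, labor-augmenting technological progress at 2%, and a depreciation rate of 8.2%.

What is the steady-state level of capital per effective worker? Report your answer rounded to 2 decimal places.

In steady state, investment equals break-even investment: s·k^α = (n + g + δ)·k.
Dividing both sides by k: k^(1−α) = s / (n + g + δ).
k^0.5 = 0.15 / (0.000 + 0.020 + 0.082) = 0.15 / 0.102 = 1.4706
k* = 1.4706^(1/0.5) ≈ 2.1627

k* ≈ 2.16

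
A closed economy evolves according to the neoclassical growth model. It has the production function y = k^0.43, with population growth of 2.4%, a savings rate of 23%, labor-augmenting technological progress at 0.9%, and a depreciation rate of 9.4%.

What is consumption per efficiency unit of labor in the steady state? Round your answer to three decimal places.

In steady state, investment equals break-even investment: s·k^α = (n + g + δ)·k.
Rearranging, k^(1−α) = s / (n + g + δ).
k^0.57 = 0.23 / (0.024 + 0.009 + 0.094) = 0.23 / 0.127 = 1.8110
k* = 1.8110^(1/0.57) ≈ 2.8346
y* = (k*)^α = 2.8346^0.43 ≈ 1.5652
c* = (1 − s)·y* = (1 − 0.23) × 1.5652 ≈ 1.2052

c* ≈ 1.205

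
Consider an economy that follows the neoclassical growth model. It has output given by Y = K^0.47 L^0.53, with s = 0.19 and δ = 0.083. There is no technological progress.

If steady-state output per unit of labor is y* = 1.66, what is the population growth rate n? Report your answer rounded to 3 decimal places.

At the steady state, Δk = 0, so s·k^α = (n + δ)·k.
Since y* = [s/(n + δ)]^(α/(1−α)), we have s/(n + δ) = (y*)^((1−α)/α) = 1.66^1.1277 = 1.7710.
Therefore n + δ = s / 1.7710 = 0.19 / 1.7710 = 0.1073, so n = 0.1073 − 0.083 = 0.0243.

n ≈ 0.024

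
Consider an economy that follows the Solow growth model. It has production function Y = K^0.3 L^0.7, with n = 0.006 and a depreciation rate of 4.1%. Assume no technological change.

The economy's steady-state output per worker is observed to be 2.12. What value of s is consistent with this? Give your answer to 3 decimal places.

s ≈ 0.271

Steady state requires s·f(k) = (n + δ)·k, i.e. s·k^α = (n + δ)·k.
Since y* = [s/(n + δ)]^(α/(1−α)), we have s/(n + δ) = (y*)^((1−α)/α) = 2.12^2.3333 = 5.7735.
Therefore s = 5.7735 × (n + δ) = 5.7735 × 0.047 = 0.2714.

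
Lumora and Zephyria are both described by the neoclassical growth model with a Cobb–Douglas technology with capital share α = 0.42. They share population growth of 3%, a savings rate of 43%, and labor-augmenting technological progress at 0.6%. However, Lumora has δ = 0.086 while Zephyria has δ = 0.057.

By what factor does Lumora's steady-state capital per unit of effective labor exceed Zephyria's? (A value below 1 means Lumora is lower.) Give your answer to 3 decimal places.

k*_L / k*_Z ≈ 0.626

Steady-state k* = [s/(n + g + δ)]^(1/(1−α)), so the ratio is [ (s_L/(n + g + δ)_L) / (s_Z/(n + g + δ)_Z) ]^1.7241.
s_L/(n + g + δ)_L = 0.43/0.122 = 3.5246; s_Z/(n + g + δ)_Z = 0.43/0.093 = 4.6237.
Ratio = (3.5246/4.6237)^1.7241 = 0.7623^1.7241 ≈ 0.6263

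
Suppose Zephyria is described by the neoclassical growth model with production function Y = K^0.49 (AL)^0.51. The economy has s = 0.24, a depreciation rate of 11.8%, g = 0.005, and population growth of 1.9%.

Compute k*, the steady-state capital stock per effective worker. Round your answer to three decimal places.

At the steady state, Δk = 0, so s·k^α = (n + g + δ)·k.
Rearranging, k^(1−α) = s / (n + g + δ).
k^0.51 = 0.24 / (0.019 + 0.005 + 0.118) = 0.24 / 0.142 = 1.6901
k* = 1.6901^(1/0.51) ≈ 2.7983

k* = 2.798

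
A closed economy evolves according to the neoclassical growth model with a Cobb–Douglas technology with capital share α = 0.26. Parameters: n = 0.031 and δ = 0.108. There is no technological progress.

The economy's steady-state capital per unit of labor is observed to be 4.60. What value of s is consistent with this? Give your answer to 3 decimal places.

s ≈ 0.430

Steady state requires s·f(k) = (n + δ)·k, i.e. s·k^α = (n + δ)·k.
So s / (n + δ) = (k*)^(1−α) = 4.60^0.74 = 3.0934.
Therefore s = 3.0934 × (n + δ) = 3.0934 × 0.139 = 0.4300.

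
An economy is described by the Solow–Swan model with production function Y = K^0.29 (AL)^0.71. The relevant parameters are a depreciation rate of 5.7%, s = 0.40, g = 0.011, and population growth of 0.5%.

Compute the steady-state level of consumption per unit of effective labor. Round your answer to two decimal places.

At the steady state, Δk = 0, so s·k^α = (n + g + δ)·k.
Dividing both sides by k: k^(1−α) = s / (n + g + δ).
k^0.71 = 0.40 / (0.005 + 0.011 + 0.057) = 0.40 / 0.073 = 5.4795
k* = 5.4795^(1/0.71) ≈ 10.9769
y* = (k*)^α = 10.9769^0.29 ≈ 2.0033
c* = (1 − s)·y* = (1 − 0.40) × 2.0033 ≈ 1.2020

c* ≈ 1.20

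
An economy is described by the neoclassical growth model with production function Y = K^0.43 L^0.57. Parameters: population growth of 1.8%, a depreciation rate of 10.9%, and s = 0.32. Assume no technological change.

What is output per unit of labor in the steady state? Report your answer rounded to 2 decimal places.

Steady state requires s·f(k) = (n + δ)·k, i.e. s·k^α = (n + δ)·k.
Dividing both sides by k: k^(1−α) = s / (n + δ).
k^0.57 = 0.32 / (0.018 + 0.109) = 0.32 / 0.127 = 2.5197
k* = 2.5197^(1/0.57) ≈ 5.0597
y* = (k*)^α = 5.0597^0.43 ≈ 2.0080

y* ≈ 2.01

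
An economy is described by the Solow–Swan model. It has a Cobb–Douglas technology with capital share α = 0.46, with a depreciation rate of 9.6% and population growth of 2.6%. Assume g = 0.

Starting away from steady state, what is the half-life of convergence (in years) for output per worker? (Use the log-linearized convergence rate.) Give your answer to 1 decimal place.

Near the steady state the convergence rate is λ = (1 − α)(n + δ).
λ = (1 − 0.46) × 0.122 = 0.54 × 0.122 = 0.06588
Half-life = ln 2 / λ = 0.6931 / 0.06588 ≈ 10.52 years

t_½ ≈ 10.5 years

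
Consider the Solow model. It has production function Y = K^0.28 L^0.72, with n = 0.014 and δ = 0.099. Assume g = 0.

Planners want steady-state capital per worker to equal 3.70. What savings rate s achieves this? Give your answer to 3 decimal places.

s ≈ 0.290

Steady state requires s·f(k) = (n + δ)·k, i.e. s·k^α = (n + δ)·k.
So s / (n + δ) = (k*)^(1−α) = 3.70^0.72 = 2.5651.
Therefore s = 2.5651 × (n + δ) = 2.5651 × 0.113 = 0.2899.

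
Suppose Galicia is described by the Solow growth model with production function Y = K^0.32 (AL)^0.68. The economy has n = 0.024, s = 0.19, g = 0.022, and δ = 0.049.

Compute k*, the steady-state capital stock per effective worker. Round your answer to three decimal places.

In steady state, investment equals break-even investment: s·k^α = (n + g + δ)·k.
Rearranging, k^(1−α) = s / (n + g + δ).
k^0.68 = 0.19 / (0.024 + 0.022 + 0.049) = 0.19 / 0.095 = 2.0000
k* = 2.0000^(1/0.68) ≈ 2.7713

k* ≈ 2.771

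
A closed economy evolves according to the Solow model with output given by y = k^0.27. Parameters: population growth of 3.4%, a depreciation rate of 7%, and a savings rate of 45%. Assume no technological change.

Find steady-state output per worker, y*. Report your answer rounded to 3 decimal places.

Steady state requires s·f(k) = (n + δ)·k, i.e. s·k^α = (n + δ)·k.
Dividing both sides by k: k^(1−α) = s / (n + δ).
k^0.73 = 0.45 / (0.034 + 0.070) = 0.45 / 0.104 = 4.3269
k* = 4.3269^(1/0.73) ≈ 7.4383
y* = (k*)^α = 7.4383^0.27 ≈ 1.7191

y* = 1.719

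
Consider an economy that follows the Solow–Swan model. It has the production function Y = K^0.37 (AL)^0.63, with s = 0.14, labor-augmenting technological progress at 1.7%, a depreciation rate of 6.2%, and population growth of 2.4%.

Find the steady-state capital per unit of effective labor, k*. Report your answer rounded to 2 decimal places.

At the steady state, Δk = 0, so s·k^α = (n + g + δ)·k.
Dividing both sides by k: k^(1−α) = s / (n + g + δ).
k^0.63 = 0.14 / (0.024 + 0.017 + 0.062) = 0.14 / 0.103 = 1.3592
k* = 1.3592^(1/0.63) ≈ 1.6276

k* ≈ 1.63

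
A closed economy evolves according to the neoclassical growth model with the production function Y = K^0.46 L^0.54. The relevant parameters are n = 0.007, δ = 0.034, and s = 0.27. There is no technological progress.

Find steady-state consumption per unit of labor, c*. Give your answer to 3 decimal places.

c* ≈ 3.636

At the steady state, Δk = 0, so s·k^α = (n + δ)·k.
Dividing both sides by k: k^(1−α) = s / (n + δ).
k^0.54 = 0.27 / (0.007 + 0.034) = 0.27 / 0.041 = 6.5854
k* = 6.5854^(1/0.54) ≈ 32.8014
y* = (k*)^α = 32.8014^0.46 ≈ 4.9809
c* = (1 − s)·y* = (1 − 0.27) × 4.9809 ≈ 3.6361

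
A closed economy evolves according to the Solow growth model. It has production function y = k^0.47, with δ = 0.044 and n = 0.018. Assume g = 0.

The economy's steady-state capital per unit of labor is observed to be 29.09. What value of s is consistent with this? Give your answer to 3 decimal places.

At the steady state, Δk = 0, so s·k^α = (n + δ)·k.
So s / (n + δ) = (k*)^(1−α) = 29.09^0.53 = 5.9674.
Therefore s = 5.9674 × (n + δ) = 5.9674 × 0.062 = 0.3700.

s ≈ 0.370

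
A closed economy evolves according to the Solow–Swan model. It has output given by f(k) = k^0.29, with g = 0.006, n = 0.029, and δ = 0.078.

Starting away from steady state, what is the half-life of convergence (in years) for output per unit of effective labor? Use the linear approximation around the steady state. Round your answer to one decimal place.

Near the steady state the convergence rate is λ = (1 − α)(n + g + δ).
λ = (1 − 0.29) × 0.113 = 0.71 × 0.113 = 0.08023
Half-life = ln 2 / λ = 0.6931 / 0.08023 ≈ 8.64 years

half-life ≈ 8.6 years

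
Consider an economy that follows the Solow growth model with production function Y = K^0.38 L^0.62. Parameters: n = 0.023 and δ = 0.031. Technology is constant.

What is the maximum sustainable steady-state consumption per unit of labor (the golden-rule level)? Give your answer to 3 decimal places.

At the golden rule, f'(k) = n + δ, so α·k^(α−1) = n + δ and k_gold = (α/(n + δ))^(1/(1−α)).
k_gold = (0.38/0.054)^(1/0.62) = 7.0370^1.6129 ≈ 23.2676
c_gold = f(k_gold) − (n + δ)·k_gold = 3.3065 − 0.054×23.2676 ≈ 2.0500

c_gold ≈ 2.050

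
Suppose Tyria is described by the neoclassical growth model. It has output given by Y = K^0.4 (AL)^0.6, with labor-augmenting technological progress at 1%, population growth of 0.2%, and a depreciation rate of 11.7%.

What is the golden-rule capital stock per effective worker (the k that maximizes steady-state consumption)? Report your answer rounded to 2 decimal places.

The golden rule sets f'(k) = n + g + δ, i.e. α·k^(α−1) = n + g + δ.
So k^(1−α) = α / (n + g + δ) = 0.4 / 0.129 = 3.1008.
k_gold = 3.1008^(1/0.6) ≈ 6.5936

k_gold ≈ 6.59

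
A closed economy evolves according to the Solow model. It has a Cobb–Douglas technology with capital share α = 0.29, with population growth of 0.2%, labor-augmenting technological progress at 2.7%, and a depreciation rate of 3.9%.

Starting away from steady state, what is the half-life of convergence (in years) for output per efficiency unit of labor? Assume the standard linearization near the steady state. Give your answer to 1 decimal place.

Near the steady state the convergence rate is λ = (1 − α)(n + g + δ).
λ = (1 − 0.29) × 0.068 = 0.71 × 0.068 = 0.04828
Half-life = ln 2 / λ = 0.6931 / 0.04828 ≈ 14.36 years

about 14.4 years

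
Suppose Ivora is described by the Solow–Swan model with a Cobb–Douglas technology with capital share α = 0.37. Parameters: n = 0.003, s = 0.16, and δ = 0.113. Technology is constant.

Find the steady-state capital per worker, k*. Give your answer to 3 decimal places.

In steady state, investment equals break-even investment: s·k^α = (n + δ)·k.
Rearranging, k^(1−α) = s / (n + δ).
k^0.63 = 0.16 / (0.003 + 0.113) = 0.16 / 0.116 = 1.3793
k* = 1.3793^(1/0.63) ≈ 1.6660

k* = 1.666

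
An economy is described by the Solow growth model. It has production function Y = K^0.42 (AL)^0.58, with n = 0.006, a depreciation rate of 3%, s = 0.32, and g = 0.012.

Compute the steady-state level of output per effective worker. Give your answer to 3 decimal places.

At the steady state, Δk = 0, so s·k^α = (n + g + δ)·k.
Rearranging, k^(1−α) = s / (n + g + δ).
k^0.58 = 0.32 / (0.006 + 0.012 + 0.030) = 0.32 / 0.048 = 6.6667
k* = 6.6667^(1/0.58) ≈ 26.3352
y* = (k*)^α = 26.3352^0.42 ≈ 3.9503

y* ≈ 3.950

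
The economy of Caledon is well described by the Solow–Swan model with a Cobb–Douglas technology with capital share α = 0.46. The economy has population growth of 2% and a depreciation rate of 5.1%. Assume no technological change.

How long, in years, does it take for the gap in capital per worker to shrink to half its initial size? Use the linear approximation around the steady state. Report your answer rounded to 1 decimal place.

half-life ≈ 18.1 years

Near the steady state the convergence rate is λ = (1 − α)(n + δ).
λ = (1 − 0.46) × 0.071 = 0.54 × 0.071 = 0.03834
Half-life = ln 2 / λ = 0.6931 / 0.03834 ≈ 18.08 years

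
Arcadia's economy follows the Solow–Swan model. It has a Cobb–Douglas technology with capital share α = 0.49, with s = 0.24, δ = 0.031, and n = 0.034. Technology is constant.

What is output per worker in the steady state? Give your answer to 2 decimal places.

y* = 3.51

At the steady state, Δk = 0, so s·k^α = (n + δ)·k.
Dividing both sides by k: k^(1−α) = s / (n + δ).
k^0.51 = 0.24 / (0.034 + 0.031) = 0.24 / 0.065 = 3.6923
k* = 3.6923^(1/0.51) ≈ 12.9523
y* = (k*)^α = 12.9523^0.49 ≈ 3.5079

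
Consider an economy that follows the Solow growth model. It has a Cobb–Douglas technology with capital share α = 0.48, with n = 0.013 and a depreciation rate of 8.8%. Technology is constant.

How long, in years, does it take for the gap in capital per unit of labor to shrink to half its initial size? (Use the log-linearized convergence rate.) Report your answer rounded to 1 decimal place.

Near the steady state the convergence rate is λ = (1 − α)(n + δ).
λ = (1 − 0.48) × 0.101 = 0.52 × 0.101 = 0.05252
Half-life = ln 2 / λ = 0.6931 / 0.05252 ≈ 13.20 years

about 13.2 years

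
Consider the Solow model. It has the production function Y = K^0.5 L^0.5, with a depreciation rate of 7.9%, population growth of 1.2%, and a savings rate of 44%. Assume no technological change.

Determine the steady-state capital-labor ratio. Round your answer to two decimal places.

k* = 23.38

In steady state, investment equals break-even investment: s·k^α = (n + δ)·k.
Rearranging, k^(1−α) = s / (n + δ).
k^0.5 = 0.44 / (0.012 + 0.079) = 0.44 / 0.091 = 4.8352
k* = 4.8352^(1/0.5) ≈ 23.3792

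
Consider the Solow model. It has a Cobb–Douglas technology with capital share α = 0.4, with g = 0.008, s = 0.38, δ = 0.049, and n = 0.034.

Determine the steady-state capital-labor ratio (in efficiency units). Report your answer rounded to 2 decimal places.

At the steady state, Δk = 0, so s·k^α = (n + g + δ)·k.
Dividing both sides by k: k^(1−α) = s / (n + g + δ).
k^0.6 = 0.38 / (0.034 + 0.008 + 0.049) = 0.38 / 0.091 = 4.1758
k* = 4.1758^(1/0.6) ≈ 10.8284

k* ≈ 10.83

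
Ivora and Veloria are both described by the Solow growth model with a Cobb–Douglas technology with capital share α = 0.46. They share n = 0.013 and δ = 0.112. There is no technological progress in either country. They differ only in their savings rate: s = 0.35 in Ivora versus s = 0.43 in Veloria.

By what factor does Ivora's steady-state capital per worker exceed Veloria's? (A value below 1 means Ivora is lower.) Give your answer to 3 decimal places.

ratio ≈ 0.683

Steady-state k* = [s/(n + δ)]^(1/(1−α)), so the ratio is [ (s_I/(n + δ)_I) / (s_V/(n + δ)_V) ]^1.8519.
s_I/(n + δ)_I = 0.35/0.125 = 2.8000; s_V/(n + δ)_V = 0.43/0.125 = 3.4400.
Ratio = (2.8000/3.4400)^1.8519 = 0.8140^1.8519 ≈ 0.6831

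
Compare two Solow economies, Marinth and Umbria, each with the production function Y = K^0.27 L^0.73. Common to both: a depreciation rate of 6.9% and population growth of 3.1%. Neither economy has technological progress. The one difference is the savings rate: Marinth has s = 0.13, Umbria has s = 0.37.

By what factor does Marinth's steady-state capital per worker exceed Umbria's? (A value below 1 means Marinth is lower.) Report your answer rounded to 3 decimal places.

ratio ≈ 0.239

Steady-state k* = [s/(n + δ)]^(1/(1−α)), so the ratio is [ (s_M/(n + δ)_M) / (s_U/(n + δ)_U) ]^1.3699.
s_M/(n + δ)_M = 0.13/0.100 = 1.3000; s_U/(n + δ)_U = 0.37/0.100 = 3.7000.
Ratio = (1.3000/3.7000)^1.3699 = 0.3514^1.3699 ≈ 0.2387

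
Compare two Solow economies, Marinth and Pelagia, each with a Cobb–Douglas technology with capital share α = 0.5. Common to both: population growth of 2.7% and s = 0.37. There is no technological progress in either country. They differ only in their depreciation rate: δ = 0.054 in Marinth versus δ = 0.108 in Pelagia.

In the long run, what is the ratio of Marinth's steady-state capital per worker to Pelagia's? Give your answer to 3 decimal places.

Steady-state k* = [s/(n + δ)]^(1/(1−α)), so the ratio is [ (s_M/(n + δ)_M) / (s_P/(n + δ)_P) ]^2.
s_M/(n + δ)_M = 0.37/0.081 = 4.5679; s_P/(n + δ)_P = 0.37/0.135 = 2.7407.
Ratio = (4.5679/2.7407)^2 = 1.6667^2 ≈ 2.7779

ratio ≈ 2.778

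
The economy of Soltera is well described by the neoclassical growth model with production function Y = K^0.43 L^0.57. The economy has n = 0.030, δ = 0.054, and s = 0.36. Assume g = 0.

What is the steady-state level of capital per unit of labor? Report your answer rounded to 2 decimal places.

At the steady state, Δk = 0, so s·k^α = (n + δ)·k.
Dividing both sides by k: k^(1−α) = s / (n + δ).
k^0.57 = 0.36 / (0.030 + 0.054) = 0.36 / 0.084 = 4.2857
k* = 4.2857^(1/0.57) ≈ 12.8472

k* ≈ 12.85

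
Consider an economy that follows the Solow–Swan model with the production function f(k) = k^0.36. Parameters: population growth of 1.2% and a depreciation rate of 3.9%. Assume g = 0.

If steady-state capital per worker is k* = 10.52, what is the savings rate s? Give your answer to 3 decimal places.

s ≈ 0.230

At the steady state, Δk = 0, so s·k^α = (n + δ)·k.
So s / (n + δ) = (k*)^(1−α) = 10.52^0.64 = 4.5091.
Therefore s = 4.5091 × (n + δ) = 4.5091 × 0.051 = 0.2300.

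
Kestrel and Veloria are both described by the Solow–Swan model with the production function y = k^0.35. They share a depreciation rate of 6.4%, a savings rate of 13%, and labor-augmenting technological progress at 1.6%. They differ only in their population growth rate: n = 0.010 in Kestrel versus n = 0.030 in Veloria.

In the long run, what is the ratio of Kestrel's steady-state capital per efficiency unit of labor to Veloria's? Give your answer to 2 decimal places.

k*_K / k*_V ≈ 1.36

Steady-state k* = [s/(n + g + δ)]^(1/(1−α)), so the ratio is [ (s_K/(n + g + δ)_K) / (s_V/(n + g + δ)_V) ]^1.5385.
s_K/(n + g + δ)_K = 0.13/0.090 = 1.4444; s_V/(n + g + δ)_V = 0.13/0.110 = 1.1818.
Ratio = (1.4444/1.1818)^1.5385 = 1.2222^1.5385 ≈ 1.3617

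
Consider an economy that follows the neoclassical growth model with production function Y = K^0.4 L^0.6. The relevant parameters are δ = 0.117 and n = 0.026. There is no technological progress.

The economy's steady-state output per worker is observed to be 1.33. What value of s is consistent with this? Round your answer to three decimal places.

At the steady state, Δk = 0, so s·k^α = (n + δ)·k.
Since y* = [s/(n + δ)]^(α/(1−α)), we have s/(n + δ) = (y*)^((1−α)/α) = 1.33^1.5 = 1.5338.
Therefore s = 1.5338 × (n + δ) = 1.5338 × 0.143 = 0.2193.

s ≈ 0.219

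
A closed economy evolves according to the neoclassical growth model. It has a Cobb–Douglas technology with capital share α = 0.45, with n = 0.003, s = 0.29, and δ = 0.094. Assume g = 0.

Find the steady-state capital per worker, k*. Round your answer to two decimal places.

At the steady state, Δk = 0, so s·k^α = (n + δ)·k.
Rearranging, k^(1−α) = s / (n + δ).
k^0.55 = 0.29 / (0.003 + 0.094) = 0.29 / 0.097 = 2.9897
k* = 2.9897^(1/0.55) ≈ 7.3245

k* ≈ 7.32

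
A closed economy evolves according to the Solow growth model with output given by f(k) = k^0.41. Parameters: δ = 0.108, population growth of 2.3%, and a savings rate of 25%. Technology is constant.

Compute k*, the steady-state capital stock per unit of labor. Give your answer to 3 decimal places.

Steady state requires s·f(k) = (n + δ)·k, i.e. s·k^α = (n + δ)·k.
Dividing both sides by k: k^(1−α) = s / (n + δ).
k^0.59 = 0.25 / (0.023 + 0.108) = 0.25 / 0.131 = 1.9084
k* = 1.9084^(1/0.59) ≈ 2.9903

k* ≈ 2.990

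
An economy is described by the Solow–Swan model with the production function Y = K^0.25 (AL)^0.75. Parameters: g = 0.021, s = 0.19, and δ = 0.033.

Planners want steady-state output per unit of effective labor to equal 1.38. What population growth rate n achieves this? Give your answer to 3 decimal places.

Steady state requires s·f(k) = (n + g + δ)·k, i.e. s·k^α = (n + g + δ)·k.
Since y* = [s/(n + g + δ)]^(α/(1−α)), we have s/(n + g + δ) = (y*)^((1−α)/α) = 1.38^3 = 2.6281.
Therefore n + g + δ = s / 2.6281 = 0.19 / 2.6281 = 0.0723, so n = 0.0723 − 0.054 = 0.0183.

n ≈ 0.018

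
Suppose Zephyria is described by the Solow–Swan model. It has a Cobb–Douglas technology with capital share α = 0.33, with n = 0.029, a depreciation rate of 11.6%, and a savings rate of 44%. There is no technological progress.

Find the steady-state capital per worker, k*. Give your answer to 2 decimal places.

k* ≈ 5.24

At the steady state, Δk = 0, so s·k^α = (n + δ)·k.
Dividing both sides by k: k^(1−α) = s / (n + δ).
k^0.67 = 0.44 / (0.029 + 0.116) = 0.44 / 0.145 = 3.0345
k* = 3.0345^(1/0.67) ≈ 5.2424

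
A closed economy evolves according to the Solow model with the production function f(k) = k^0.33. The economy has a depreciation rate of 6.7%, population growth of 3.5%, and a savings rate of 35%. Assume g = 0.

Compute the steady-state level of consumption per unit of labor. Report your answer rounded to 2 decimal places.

c* = 1.19

At the steady state, Δk = 0, so s·k^α = (n + δ)·k.
Rearranging, k^(1−α) = s / (n + δ).
k^0.67 = 0.35 / (0.035 + 0.067) = 0.35 / 0.102 = 3.4314
k* = 3.4314^(1/0.67) ≈ 6.2981
y* = (k*)^α = 6.2981^0.33 ≈ 1.8354
c* = (1 − s)·y* = (1 − 0.35) × 1.8354 ≈ 1.1930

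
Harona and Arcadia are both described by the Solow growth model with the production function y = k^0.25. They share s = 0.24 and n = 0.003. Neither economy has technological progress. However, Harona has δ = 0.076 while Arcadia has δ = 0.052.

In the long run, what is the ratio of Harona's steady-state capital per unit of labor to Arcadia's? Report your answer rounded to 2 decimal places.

ratio ≈ 0.62

Steady-state k* = [s/(n + δ)]^(1/(1−α)), so the ratio is [ (s_H/(n + δ)_H) / (s_A/(n + δ)_A) ]^1.3333.
s_H/(n + δ)_H = 0.24/0.079 = 3.0380; s_A/(n + δ)_A = 0.24/0.055 = 4.3636.
Ratio = (3.0380/4.3636)^1.3333 = 0.6962^1.3333 ≈ 0.6170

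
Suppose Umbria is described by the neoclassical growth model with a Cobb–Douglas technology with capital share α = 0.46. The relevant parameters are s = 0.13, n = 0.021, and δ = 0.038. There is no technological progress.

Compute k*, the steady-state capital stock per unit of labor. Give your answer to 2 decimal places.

At the steady state, Δk = 0, so s·k^α = (n + δ)·k.
Dividing both sides by k: k^(1−α) = s / (n + δ).
k^0.54 = 0.13 / (0.021 + 0.038) = 0.13 / 0.059 = 2.2034
k* = 2.2034^(1/0.54) ≈ 4.3187

k* = 4.32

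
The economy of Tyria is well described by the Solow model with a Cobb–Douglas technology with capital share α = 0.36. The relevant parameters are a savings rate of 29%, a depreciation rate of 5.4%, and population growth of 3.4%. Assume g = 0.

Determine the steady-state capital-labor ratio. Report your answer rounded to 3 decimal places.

Steady state requires s·f(k) = (n + δ)·k, i.e. s·k^α = (n + δ)·k.
Dividing both sides by k: k^(1−α) = s / (n + δ).
k^0.64 = 0.29 / (0.034 + 0.054) = 0.29 / 0.088 = 3.2955
k* = 3.2955^(1/0.64) ≈ 6.4454

k* ≈ 6.445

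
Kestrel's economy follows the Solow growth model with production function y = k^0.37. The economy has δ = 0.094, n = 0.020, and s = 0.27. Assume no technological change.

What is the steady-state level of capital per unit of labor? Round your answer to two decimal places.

k* = 3.93

At the steady state, Δk = 0, so s·k^α = (n + δ)·k.
Dividing both sides by k: k^(1−α) = s / (n + δ).
k^0.63 = 0.27 / (0.020 + 0.094) = 0.27 / 0.114 = 2.3684
k* = 2.3684^(1/0.63) ≈ 3.9298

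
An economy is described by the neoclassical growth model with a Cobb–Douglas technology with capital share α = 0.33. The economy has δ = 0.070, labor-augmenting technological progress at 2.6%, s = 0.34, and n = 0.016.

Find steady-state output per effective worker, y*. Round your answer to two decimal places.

y* ≈ 1.73

Steady state requires s·f(k) = (n + g + δ)·k, i.e. s·k^α = (n + g + δ)·k.
Dividing both sides by k: k^(1−α) = s / (n + g + δ).
k^0.67 = 0.34 / (0.016 + 0.026 + 0.070) = 0.34 / 0.112 = 3.0357
k* = 3.0357^(1/0.67) ≈ 5.2455
y* = (k*)^α = 5.2455^0.33 ≈ 1.7279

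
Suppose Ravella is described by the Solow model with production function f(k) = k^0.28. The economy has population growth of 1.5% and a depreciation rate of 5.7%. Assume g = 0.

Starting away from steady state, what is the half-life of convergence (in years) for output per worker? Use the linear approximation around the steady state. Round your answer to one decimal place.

t_½ ≈ 13.4 years

Near the steady state the convergence rate is λ = (1 − α)(n + δ).
λ = (1 − 0.28) × 0.072 = 0.72 × 0.072 = 0.05184
Half-life = ln 2 / λ = 0.6931 / 0.05184 ≈ 13.37 years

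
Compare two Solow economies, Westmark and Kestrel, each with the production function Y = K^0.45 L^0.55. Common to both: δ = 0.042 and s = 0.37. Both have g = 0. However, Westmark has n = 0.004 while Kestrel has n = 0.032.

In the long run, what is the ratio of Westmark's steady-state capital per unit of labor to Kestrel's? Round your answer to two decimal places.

Steady-state k* = [s/(n + δ)]^(1/(1−α)), so the ratio is [ (s_W/(n + δ)_W) / (s_K/(n + δ)_K) ]^1.8182.
s_W/(n + δ)_W = 0.37/0.046 = 8.0435; s_K/(n + δ)_K = 0.37/0.074 = 5.0000.
Ratio = (8.0435/5.0000)^1.8182 = 1.6087^1.8182 ≈ 2.3736

ratio ≈ 2.37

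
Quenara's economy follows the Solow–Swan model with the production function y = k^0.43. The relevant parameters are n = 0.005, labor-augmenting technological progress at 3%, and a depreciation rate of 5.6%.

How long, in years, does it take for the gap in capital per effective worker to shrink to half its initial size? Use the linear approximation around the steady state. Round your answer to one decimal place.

Near the steady state the convergence rate is λ = (1 − α)(n + g + δ).
λ = (1 − 0.43) × 0.091 = 0.57 × 0.091 = 0.05187
Half-life = ln 2 / λ = 0.6931 / 0.05187 ≈ 13.36 years

t_½ ≈ 13.4 years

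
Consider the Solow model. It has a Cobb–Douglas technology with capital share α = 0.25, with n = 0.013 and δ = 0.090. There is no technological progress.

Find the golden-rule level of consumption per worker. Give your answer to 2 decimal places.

c_gold ≈ 1.01

At the golden rule, f'(k) = n + δ, so α·k^(α−1) = n + δ and k_gold = (α/(n + δ))^(1/(1−α)).
k_gold = (0.25/0.103)^(1/0.75) = 2.4272^1.3333 ≈ 3.2618
c_gold = f(k_gold) − (n + δ)·k_gold = 1.3439 − 0.103×3.2618 ≈ 1.0079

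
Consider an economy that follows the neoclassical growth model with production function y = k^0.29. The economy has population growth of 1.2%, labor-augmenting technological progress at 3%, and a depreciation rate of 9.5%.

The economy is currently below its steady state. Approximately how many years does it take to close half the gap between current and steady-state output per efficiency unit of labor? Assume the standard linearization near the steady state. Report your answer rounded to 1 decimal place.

t_½ ≈ 7.1 years

Near the steady state the convergence rate is λ = (1 − α)(n + g + δ).
λ = (1 − 0.29) × 0.137 = 0.71 × 0.137 = 0.09727
Half-life = ln 2 / λ = 0.6931 / 0.09727 ≈ 7.13 years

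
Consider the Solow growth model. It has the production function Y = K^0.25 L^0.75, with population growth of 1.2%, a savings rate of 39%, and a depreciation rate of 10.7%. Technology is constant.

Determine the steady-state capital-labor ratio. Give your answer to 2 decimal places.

k* ≈ 4.87

In steady state, investment equals break-even investment: s·k^α = (n + δ)·k.
Rearranging, k^(1−α) = s / (n + δ).
k^0.75 = 0.39 / (0.012 + 0.107) = 0.39 / 0.119 = 3.2773
k* = 3.2773^(1/0.75) ≈ 4.8680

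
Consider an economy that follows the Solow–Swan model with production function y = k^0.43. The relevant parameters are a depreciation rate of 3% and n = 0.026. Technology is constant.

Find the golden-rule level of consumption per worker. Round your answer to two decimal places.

At the golden rule, f'(k) = n + δ, so α·k^(α−1) = n + δ and k_gold = (α/(n + δ))^(1/(1−α)).
k_gold = (0.43/0.056)^(1/0.57) = 7.6786^1.7544 ≈ 35.7387
c_gold = f(k_gold) − (n + δ)·k_gold = 4.6542 − 0.056×35.7387 ≈ 2.6528

c_gold ≈ 2.65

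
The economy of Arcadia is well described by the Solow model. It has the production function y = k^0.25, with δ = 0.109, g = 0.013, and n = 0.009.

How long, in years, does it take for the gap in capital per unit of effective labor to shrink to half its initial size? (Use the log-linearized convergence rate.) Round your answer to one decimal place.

about 7.1 years

Near the steady state the convergence rate is λ = (1 − α)(n + g + δ).
λ = (1 − 0.25) × 0.131 = 0.75 × 0.131 = 0.09825
Half-life = ln 2 / λ = 0.6931 / 0.09825 ≈ 7.05 years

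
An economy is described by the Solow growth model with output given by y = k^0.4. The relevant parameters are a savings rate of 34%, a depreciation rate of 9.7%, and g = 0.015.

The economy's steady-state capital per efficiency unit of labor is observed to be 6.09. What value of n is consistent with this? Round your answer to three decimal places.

n ≈ 0.003

Steady state requires s·f(k) = (n + g + δ)·k, i.e. s·k^α = (n + g + δ)·k.
So s / (n + g + δ) = (k*)^(1−α) = 6.09^0.6 = 2.9564.
Therefore n + g + δ = s / 2.9564 = 0.34 / 2.9564 = 0.1150, so n = 0.1150 − 0.112 = 0.0030.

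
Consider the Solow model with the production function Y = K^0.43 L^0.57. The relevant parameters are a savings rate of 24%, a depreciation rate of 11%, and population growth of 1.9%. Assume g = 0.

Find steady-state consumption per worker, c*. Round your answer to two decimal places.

c* ≈ 1.21

In steady state, investment equals break-even investment: s·k^α = (n + δ)·k.
Rearranging, k^(1−α) = s / (n + δ).
k^0.57 = 0.24 / (0.019 + 0.110) = 0.24 / 0.129 = 1.8605
k* = 1.8605^(1/0.57) ≈ 2.9719
y* = (k*)^α = 2.9719^0.43 ≈ 1.5974
c* = (1 − s)·y* = (1 − 0.24) × 1.5974 ≈ 1.2140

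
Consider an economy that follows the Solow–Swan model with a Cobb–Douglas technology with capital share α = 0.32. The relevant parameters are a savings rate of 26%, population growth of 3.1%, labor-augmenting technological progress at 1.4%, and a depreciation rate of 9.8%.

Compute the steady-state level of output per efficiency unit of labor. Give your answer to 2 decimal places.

y* = 1.32

Steady state requires s·f(k) = (n + g + δ)·k, i.e. s·k^α = (n + g + δ)·k.
Rearranging, k^(1−α) = s / (n + g + δ).
k^0.68 = 0.26 / (0.031 + 0.014 + 0.098) = 0.26 / 0.143 = 1.8182
k* = 1.8182^(1/0.68) ≈ 2.4089
y* = (k*)^α = 2.4089^0.32 ≈ 1.3249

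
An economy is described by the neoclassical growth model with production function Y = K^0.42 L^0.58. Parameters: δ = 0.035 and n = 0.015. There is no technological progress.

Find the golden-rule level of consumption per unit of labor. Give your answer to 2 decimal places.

c_gold ≈ 2.71

At the golden rule, f'(k) = n + δ, so α·k^(α−1) = n + δ and k_gold = (α/(n + δ))^(1/(1−α)).
k_gold = (0.42/0.050)^(1/0.58) = 8.4000^1.7241 ≈ 39.2238
c_gold = f(k_gold) − (n + δ)·k_gold = 4.6697 − 0.050×39.2238 ≈ 2.7085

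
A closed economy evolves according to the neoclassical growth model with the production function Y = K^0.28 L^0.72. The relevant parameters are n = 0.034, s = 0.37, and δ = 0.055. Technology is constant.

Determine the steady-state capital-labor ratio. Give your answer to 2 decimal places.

At the steady state, Δk = 0, so s·k^α = (n + δ)·k.
Dividing both sides by k: k^(1−α) = s / (n + δ).
k^0.72 = 0.37 / (0.034 + 0.055) = 0.37 / 0.089 = 4.1573
k* = 4.1573^(1/0.72) ≈ 7.2354

k* = 7.24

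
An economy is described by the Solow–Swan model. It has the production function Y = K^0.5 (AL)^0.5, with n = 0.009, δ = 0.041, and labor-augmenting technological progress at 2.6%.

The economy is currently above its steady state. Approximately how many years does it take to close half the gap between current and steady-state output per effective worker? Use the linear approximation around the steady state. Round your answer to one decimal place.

Near the steady state the convergence rate is λ = (1 − α)(n + g + δ).
λ = (1 − 0.5) × 0.076 = 0.5 × 0.076 = 0.0380
Half-life = ln 2 / λ = 0.6931 / 0.0380 ≈ 18.24 years

t_½ ≈ 18.2 years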